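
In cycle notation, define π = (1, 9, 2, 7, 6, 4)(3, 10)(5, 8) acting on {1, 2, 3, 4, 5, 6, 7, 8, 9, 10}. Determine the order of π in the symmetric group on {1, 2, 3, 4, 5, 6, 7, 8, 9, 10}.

The cycle type of π is (6, 2, 2).
The order of π is the least common multiple of its cycle lengths: lcm(6, 2, 2) = 6.

6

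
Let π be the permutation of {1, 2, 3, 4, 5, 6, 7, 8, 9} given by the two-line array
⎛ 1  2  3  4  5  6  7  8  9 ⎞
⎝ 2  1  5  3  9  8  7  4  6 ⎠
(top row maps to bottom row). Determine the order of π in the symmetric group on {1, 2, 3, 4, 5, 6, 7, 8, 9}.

6

The disjoint-cycle form of π has cycle lengths 6, 2, 1.
The order of π is the least common multiple of its cycle lengths: lcm(6, 2) = 6.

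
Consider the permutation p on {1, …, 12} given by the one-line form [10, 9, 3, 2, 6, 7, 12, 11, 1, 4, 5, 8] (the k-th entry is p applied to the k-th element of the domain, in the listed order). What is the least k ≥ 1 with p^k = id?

Decomposing into disjoint cycles gives cycle lengths 6, 5, 1.
The order of p is the least common multiple of its cycle lengths: lcm(6, 5) = 30.

30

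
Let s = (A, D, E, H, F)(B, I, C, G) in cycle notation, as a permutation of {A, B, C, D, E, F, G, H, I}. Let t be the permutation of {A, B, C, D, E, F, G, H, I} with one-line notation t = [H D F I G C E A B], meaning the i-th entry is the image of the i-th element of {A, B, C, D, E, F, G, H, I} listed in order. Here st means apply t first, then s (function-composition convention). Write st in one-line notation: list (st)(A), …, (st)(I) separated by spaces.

Chase each element through t then s: A → H → F; B → D → E; C → F → A; D → I → C; E → G → B; F → C → G; G → E → H; H → A → D; I → B → I.
Collecting the images, st = [F E A C B G H D I].

F E A C B G H D I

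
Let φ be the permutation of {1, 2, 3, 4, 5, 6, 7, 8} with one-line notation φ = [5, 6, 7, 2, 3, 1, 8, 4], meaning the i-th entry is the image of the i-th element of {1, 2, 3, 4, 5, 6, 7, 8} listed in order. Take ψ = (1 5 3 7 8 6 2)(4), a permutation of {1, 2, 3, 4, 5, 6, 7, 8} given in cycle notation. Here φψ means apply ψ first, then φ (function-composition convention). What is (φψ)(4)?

(φψ)(4) = φ(ψ(4)). ψ(4) = 4, then φ(4) = 2. So (φψ)(4) = 2.

2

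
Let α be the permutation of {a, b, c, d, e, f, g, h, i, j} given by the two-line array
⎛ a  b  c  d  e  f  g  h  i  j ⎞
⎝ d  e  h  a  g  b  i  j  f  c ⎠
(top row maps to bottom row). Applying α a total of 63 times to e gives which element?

f

Tracing e → g → … returns to e after 5 steps, so e lies in a 5-cycle (b, e, g, i, f).
On a 5-cycle, α^5 is the identity, so α^63 = α^3 there (63 ≡ 3 mod 5).
Advancing 3 steps from e: e → g → i → f.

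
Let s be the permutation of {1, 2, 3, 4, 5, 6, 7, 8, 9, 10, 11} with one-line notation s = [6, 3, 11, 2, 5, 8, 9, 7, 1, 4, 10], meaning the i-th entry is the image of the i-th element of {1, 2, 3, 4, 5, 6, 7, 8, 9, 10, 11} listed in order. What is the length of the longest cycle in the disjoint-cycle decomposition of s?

Decomposing into disjoint cycles gives (1, 6, 8, 7, 9)(2, 3, 11, 10, 4); the longest has length 5.

5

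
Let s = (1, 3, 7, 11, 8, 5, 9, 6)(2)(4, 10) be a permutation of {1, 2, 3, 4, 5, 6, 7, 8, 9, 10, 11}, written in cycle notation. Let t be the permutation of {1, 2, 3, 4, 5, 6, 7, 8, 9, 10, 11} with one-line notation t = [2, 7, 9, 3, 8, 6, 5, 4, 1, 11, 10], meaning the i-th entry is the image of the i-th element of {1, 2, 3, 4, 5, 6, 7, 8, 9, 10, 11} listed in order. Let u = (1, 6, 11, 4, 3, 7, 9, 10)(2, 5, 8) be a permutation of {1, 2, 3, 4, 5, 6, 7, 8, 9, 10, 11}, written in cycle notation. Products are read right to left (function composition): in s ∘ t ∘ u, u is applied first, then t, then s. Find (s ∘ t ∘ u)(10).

2

Apply the permutations in order: u(10) = 1, then t(1) = 2, then s(2) = 2. So (s ∘ t ∘ u)(10) = 2.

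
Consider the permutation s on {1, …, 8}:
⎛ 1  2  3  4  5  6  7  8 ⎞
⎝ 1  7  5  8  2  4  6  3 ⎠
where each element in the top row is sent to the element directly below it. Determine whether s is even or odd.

In disjoint-cycle form the cycle lengths are 7, 1.
A cycle is odd iff its length is even; s has 0 even-length cycles, so sgn(s) = (−1)^0 and s is even.

even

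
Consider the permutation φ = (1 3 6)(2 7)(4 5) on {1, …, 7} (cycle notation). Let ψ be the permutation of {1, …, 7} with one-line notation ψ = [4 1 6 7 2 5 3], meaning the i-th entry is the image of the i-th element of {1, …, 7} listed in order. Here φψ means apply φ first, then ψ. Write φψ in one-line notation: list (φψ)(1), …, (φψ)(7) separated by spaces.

6 3 5 2 7 4 1

Chase each element through φ then ψ: 1 → 3 → 6; 2 → 7 → 3; 3 → 6 → 5; 4 → 5 → 2; 5 → 4 → 7; 6 → 1 → 4; 7 → 2 → 1.
Collecting the images, φψ = [6 3 5 2 7 4 1].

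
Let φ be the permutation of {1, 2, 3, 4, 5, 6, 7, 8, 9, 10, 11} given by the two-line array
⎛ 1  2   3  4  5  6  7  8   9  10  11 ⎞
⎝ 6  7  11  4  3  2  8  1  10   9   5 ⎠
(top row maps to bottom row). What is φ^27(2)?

Tracing 2 → 7 → … returns to 2 after 5 steps, so 2 lies in a 5-cycle (1 6 2 7 8).
Since the cycle has length 5, φ^27 acts on it the same as φ^2 (27 mod 5 = 2).
Stepping 2 places around the cycle: 2 → 7 → 8.

8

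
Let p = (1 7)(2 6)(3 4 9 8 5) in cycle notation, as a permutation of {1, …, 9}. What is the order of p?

10

The cycle type of p is (5, 2, 2).
Since disjoint cycles commute, ord(p) = lcm(5, 2, 2) = 10.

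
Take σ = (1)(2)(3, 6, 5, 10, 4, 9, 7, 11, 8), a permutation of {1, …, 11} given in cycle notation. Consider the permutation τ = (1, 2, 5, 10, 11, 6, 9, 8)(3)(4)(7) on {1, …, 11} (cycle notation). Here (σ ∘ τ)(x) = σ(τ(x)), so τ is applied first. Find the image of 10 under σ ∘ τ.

(σ ∘ τ)(10) = σ(τ(10)). τ(10) = 11, then σ(11) = 8. So (σ ∘ τ)(10) = 8.

8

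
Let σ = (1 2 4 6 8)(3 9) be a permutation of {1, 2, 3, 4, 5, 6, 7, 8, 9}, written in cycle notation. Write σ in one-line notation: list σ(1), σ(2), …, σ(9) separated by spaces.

Reading each image from the cycles: 1→2, 2→4, 3→9, 4→6, 5→5, 6→8, 7→7, 8→1, 9→3.
So the one-line form is 2 4 9 6 5 8 7 1 3.

2 4 9 6 5 8 7 1 3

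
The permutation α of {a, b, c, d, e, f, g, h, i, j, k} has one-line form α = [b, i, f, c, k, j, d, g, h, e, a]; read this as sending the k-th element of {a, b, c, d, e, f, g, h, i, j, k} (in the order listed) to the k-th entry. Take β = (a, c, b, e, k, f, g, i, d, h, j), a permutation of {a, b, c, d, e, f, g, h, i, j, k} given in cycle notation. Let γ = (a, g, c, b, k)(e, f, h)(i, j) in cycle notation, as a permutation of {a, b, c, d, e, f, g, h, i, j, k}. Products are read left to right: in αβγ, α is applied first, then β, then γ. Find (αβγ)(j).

(αβγ)(j) = γ(β(α(j))). α(j) = e, then β(e) = k, then γ(k) = a, so the result is a.

a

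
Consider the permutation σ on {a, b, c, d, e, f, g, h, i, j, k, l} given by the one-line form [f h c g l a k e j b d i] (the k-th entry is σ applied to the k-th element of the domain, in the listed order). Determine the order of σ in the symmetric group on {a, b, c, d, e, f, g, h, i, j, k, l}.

6

The disjoint-cycle form of σ has cycle lengths 6, 3, 2, 1.
The order is lcm(6, 3, 2) = 6.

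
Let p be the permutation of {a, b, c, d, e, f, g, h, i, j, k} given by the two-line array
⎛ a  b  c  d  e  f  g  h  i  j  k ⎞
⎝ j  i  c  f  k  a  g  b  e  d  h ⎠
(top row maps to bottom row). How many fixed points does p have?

2

The fixed points (elements with p(x) = x) are {c, g}, so there are 2.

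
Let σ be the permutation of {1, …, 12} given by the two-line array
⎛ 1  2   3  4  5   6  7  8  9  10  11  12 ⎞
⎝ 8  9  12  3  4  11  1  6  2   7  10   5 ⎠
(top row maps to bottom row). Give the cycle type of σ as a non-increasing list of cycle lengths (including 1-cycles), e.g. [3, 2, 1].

The disjoint cycles are (1 8 6 11 10 7)(2 9)(3 12 5 4), with lengths 6, 4, 2 in non-increasing order.

[6, 4, 2]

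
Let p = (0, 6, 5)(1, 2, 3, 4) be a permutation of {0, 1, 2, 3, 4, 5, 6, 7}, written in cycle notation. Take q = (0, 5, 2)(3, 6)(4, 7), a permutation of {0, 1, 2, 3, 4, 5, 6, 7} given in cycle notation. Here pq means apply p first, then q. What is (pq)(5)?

5

First apply p: p(5) = 0, then q(0) = 5. Thus (pq)(5) = 5.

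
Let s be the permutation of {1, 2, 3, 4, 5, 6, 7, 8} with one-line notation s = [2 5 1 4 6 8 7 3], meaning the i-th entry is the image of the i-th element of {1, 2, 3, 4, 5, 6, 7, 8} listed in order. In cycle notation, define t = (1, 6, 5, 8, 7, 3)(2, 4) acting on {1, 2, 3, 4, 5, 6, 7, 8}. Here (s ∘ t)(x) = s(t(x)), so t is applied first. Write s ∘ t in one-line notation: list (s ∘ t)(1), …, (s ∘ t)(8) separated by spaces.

8 4 2 5 3 6 1 7

(s ∘ t)(x) = s(t(x)). Computing each image: s(t(1)) = s(6) = 8, s(t(2)) = s(4) = 4, s(t(3)) = s(1) = 2, s(t(4)) = s(2) = 5, s(t(5)) = s(8) = 3, s(t(6)) = s(5) = 6, s(t(7)) = s(3) = 1, s(t(8)) = s(7) = 7.
Hence s ∘ t = [8 4 2 5 3 6 1 7].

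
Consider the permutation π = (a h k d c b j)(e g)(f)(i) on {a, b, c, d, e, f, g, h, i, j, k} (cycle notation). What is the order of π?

14

The cycle type of π is (7, 2, 1, 1).
The order of π is the least common multiple of its cycle lengths: lcm(7, 2) = 14.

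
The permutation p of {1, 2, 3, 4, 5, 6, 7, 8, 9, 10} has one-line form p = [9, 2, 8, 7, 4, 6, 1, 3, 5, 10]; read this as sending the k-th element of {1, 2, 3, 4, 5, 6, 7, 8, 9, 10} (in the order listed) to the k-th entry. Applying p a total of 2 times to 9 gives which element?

4

Tracing 9 → 5 → … returns to 9 after 5 steps, so 9 lies in a 5-cycle (1 9 5 4 7).
Advancing 2 steps from 9: 9 → 5 → 4.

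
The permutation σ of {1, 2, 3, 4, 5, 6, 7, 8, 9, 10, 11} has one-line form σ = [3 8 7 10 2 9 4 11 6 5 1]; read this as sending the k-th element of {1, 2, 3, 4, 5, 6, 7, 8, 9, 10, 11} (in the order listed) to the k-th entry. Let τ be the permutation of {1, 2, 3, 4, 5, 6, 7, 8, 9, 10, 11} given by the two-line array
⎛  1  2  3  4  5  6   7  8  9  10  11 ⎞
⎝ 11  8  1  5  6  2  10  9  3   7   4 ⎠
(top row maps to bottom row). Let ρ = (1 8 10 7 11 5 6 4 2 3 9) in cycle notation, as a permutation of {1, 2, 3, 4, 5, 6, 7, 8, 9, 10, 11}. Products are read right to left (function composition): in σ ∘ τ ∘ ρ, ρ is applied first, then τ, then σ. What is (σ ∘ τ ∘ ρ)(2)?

(σ ∘ τ ∘ ρ)(2) = σ(τ(ρ(2))). ρ(2) = 3, then τ(3) = 1, then σ(1) = 3, so the result is 3.

3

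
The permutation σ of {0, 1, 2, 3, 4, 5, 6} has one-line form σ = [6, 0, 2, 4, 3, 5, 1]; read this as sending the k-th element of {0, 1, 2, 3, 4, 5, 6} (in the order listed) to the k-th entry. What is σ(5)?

5 is element number 6 of the domain, and entry number 6 of the one-line form is 5, so σ(5) = 5.

5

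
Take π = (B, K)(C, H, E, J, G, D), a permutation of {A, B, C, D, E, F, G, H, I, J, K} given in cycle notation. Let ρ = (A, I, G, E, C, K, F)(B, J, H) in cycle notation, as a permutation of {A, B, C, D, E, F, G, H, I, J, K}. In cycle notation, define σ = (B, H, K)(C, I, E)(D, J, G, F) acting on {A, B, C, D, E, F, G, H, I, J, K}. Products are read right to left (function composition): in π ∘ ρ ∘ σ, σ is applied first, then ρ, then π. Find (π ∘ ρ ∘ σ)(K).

G

Apply the permutations in order: σ(K) = B, then ρ(B) = J, then π(J) = G. So (π ∘ ρ ∘ σ)(K) = G.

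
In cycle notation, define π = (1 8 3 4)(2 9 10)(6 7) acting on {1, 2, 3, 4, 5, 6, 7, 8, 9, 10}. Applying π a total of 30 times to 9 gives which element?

9 lies in the 3-cycle (2 9 10).
Powers repeat with period 3 on this cycle, and 30 mod 3 = 0, so π^30(9) = π^0(9).
So π^30(9) = 9.

9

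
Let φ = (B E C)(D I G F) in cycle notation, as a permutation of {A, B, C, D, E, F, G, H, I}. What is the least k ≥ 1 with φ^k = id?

12

The cycle type of φ is (4, 3, 1, 1).
Since disjoint cycles commute, ord(φ) = lcm(4, 3) = 12.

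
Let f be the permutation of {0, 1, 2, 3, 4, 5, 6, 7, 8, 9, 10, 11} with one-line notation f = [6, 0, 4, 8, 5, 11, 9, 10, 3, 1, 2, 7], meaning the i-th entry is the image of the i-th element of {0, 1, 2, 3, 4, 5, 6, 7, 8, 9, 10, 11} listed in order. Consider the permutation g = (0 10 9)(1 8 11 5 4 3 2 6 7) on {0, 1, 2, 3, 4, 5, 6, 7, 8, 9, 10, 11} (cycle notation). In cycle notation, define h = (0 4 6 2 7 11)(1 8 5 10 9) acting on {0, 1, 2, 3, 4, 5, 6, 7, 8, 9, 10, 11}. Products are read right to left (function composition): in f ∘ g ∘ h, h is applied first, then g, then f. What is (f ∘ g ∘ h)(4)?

Apply the permutations in order: h(4) = 6, then g(6) = 7, then f(7) = 10. So (f ∘ g ∘ h)(4) = 10.

10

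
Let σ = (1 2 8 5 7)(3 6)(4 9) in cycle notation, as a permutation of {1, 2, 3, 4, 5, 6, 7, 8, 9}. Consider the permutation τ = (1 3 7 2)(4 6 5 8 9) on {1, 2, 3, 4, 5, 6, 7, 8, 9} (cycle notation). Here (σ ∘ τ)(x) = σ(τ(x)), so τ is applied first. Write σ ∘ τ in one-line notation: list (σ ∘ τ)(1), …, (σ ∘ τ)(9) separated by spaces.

(σ ∘ τ)(x) = σ(τ(x)). Computing each image: σ(τ(1)) = σ(3) = 6, σ(τ(2)) = σ(1) = 2, σ(τ(3)) = σ(7) = 1, σ(τ(4)) = σ(6) = 3, σ(τ(5)) = σ(8) = 5, σ(τ(6)) = σ(5) = 7, σ(τ(7)) = σ(2) = 8, σ(τ(8)) = σ(9) = 4, σ(τ(9)) = σ(4) = 9.
Hence σ ∘ τ = [6 2 1 3 5 7 8 4 9].

6 2 1 3 5 7 8 4 9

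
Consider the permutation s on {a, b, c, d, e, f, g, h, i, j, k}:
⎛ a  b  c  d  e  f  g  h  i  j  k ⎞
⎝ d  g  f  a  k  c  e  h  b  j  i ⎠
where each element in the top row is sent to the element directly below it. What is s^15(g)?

g

Tracing g → e → … returns to g after 5 steps, so g lies in a 5-cycle (b, g, e, k, i).
On a 5-cycle, s^5 is the identity, so s^15 = s^0 there (15 ≡ 0 mod 5).
So s^15(g) = g.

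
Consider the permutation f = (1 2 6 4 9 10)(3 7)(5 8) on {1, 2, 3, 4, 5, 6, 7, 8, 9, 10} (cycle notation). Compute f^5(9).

4

9 lies in the 6-cycle (1 2 6 4 9 10).
Stepping 5 places around the cycle: 9 → 10 → 1 → 2 → 6 → 4.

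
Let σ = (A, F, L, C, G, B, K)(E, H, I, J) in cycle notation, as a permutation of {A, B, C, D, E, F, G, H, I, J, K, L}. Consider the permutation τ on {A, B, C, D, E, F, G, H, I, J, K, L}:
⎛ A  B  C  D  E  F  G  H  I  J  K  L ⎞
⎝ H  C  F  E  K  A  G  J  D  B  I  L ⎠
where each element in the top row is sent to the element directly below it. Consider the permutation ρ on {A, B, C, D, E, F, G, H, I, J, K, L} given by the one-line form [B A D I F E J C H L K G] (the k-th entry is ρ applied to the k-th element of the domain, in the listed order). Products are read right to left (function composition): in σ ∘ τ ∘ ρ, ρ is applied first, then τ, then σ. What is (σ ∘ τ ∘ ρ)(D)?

D

(σ ∘ τ ∘ ρ)(D) = σ(τ(ρ(D))). ρ(D) = I, then τ(I) = D, then σ(D) = D, so the result is D.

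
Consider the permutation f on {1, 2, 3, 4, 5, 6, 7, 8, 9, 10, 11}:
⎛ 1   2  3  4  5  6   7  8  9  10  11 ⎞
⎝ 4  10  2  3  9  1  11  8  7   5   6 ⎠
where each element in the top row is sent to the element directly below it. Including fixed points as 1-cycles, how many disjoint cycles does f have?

2

The cycle decomposition is (1, 4, 3, 2, 10, 5, 9, 7, 11, 6)(8), which has 2 cycles (counting 1-cycles).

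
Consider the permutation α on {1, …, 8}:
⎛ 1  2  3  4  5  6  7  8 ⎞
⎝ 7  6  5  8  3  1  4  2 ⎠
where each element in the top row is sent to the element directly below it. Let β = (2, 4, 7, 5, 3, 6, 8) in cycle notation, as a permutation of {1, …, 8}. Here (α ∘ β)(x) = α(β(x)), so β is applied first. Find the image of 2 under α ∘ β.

(α ∘ β)(2) = α(β(2)). β(2) = 4, then α(4) = 8. So (α ∘ β)(2) = 8.

8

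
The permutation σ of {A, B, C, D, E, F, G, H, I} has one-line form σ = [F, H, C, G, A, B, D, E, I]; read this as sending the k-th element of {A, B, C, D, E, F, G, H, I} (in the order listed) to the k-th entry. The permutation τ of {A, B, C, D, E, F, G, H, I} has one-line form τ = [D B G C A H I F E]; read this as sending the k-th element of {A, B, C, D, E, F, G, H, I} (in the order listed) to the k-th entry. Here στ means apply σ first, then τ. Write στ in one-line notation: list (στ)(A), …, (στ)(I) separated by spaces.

(στ)(x) = τ(σ(x)). Computing each image: τ(σ(A)) = τ(F) = H, τ(σ(B)) = τ(H) = F, τ(σ(C)) = τ(C) = G, τ(σ(D)) = τ(G) = I, τ(σ(E)) = τ(A) = D, τ(σ(F)) = τ(B) = B, τ(σ(G)) = τ(D) = C, τ(σ(H)) = τ(E) = A, τ(σ(I)) = τ(I) = E.
Hence στ = [H F G I D B C A E].

H F G I D B C A E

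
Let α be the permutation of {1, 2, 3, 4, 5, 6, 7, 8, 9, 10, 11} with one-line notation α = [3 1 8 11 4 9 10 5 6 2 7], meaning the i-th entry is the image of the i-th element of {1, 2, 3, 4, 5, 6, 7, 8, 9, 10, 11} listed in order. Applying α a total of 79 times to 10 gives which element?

11

Tracing 10 → 2 → … returns to 10 after 9 steps, so 10 lies in a 9-cycle (1, 3, 8, 5, 4, 11, 7, 10, 2).
Since the cycle has length 9, α^79 acts on it the same as α^7 (79 mod 9 = 7).
Advancing 7 steps from 10: 10 → 2 → 1 → 3 → 8 → 5 → 4 → 11.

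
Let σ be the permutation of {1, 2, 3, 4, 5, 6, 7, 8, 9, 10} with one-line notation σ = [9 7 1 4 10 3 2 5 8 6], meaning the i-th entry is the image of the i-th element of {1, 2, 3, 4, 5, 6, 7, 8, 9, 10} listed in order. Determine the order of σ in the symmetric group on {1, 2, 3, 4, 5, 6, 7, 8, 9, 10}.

14

The disjoint-cycle form of σ has cycle lengths 7, 2, 1.
Since disjoint cycles commute, ord(σ) = lcm(7, 2) = 14.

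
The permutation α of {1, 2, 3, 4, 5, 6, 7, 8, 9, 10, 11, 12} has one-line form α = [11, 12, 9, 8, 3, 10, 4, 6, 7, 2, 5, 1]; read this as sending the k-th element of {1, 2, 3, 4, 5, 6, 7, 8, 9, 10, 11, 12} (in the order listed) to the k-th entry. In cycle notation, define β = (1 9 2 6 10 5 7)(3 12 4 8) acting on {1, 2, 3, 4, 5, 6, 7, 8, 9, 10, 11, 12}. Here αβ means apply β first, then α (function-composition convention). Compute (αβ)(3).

1

(αβ)(3) = α(β(3)). β(3) = 12, then α(12) = 1. So (αβ)(3) = 1.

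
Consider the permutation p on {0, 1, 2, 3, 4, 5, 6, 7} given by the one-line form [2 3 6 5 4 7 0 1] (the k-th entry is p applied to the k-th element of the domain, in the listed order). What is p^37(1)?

3

Tracing 1 → 3 → … returns to 1 after 4 steps, so 1 lies in a 4-cycle (1 3 5 7).
Powers repeat with period 4 on this cycle, and 37 mod 4 = 1, so p^37(1) = p^1(1).
Advancing 1 step from 1: 1 → 3.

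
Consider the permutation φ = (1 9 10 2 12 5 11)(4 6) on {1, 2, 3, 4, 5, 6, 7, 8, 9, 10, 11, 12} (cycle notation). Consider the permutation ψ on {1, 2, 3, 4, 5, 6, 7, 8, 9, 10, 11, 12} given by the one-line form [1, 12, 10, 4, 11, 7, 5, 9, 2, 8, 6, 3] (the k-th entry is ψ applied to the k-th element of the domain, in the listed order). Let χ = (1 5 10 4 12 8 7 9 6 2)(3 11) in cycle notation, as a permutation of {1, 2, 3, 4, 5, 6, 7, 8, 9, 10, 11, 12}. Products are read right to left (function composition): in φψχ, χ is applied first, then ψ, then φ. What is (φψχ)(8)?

11

(φψχ)(8) = φ(ψ(χ(8))). χ(8) = 7, then ψ(7) = 5, then φ(5) = 11, so the result is 11.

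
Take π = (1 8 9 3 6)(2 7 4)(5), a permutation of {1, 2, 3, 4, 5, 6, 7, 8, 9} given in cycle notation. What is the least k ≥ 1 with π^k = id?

15

The cycle type of π is (5, 3, 1).
The order is lcm(5, 3) = 15.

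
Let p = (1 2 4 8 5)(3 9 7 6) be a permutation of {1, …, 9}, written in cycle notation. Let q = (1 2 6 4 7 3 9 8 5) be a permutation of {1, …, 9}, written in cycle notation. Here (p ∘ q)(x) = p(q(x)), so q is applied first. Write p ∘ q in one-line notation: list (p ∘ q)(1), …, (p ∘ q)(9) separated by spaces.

4 3 7 6 2 8 9 1 5

Chase each element through q then p: 1 → 2 → 4; 2 → 6 → 3; 3 → 9 → 7; 4 → 7 → 6; 5 → 1 → 2; 6 → 4 → 8; 7 → 3 → 9; 8 → 5 → 1; 9 → 8 → 5.
Collecting the images, p ∘ q = [4 3 7 6 2 8 9 1 5].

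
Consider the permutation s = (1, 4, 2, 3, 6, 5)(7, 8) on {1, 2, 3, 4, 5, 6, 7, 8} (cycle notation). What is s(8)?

7

8 appears in (7, 8); the next entry (wrapping around) is 7.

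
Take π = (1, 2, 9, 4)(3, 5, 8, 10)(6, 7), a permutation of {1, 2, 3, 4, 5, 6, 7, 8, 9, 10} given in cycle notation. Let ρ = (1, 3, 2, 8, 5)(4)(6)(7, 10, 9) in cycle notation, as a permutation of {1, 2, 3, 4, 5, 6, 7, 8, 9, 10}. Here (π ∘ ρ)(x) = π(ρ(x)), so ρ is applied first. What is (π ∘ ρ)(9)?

ρ(9) = 7, then π(7) = 6; composing gives (π ∘ ρ)(9) = 6.

6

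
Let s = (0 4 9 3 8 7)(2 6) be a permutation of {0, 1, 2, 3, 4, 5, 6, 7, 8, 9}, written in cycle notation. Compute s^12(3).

3 lies in the 6-cycle (0 4 9 3 8 7).
Powers repeat with period 6 on this cycle, and 12 mod 6 = 0, so s^12(3) = s^0(3).
So s^12(3) = 3.

3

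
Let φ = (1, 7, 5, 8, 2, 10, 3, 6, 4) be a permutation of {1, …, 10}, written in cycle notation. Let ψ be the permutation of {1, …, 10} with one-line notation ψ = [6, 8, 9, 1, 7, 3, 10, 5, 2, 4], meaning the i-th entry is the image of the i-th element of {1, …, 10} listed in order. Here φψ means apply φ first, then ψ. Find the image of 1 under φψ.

φ(1) = 7, then ψ(7) = 10; composing gives (φψ)(1) = 10.

10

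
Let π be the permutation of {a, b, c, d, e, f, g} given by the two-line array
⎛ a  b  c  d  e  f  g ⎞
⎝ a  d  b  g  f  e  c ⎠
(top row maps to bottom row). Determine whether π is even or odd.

In disjoint-cycle form the cycle lengths are 4, 2, 1.
A cycle of length ℓ contributes ℓ−1 transpositions, so π is a product of 3 + 1 = 4 transpositions — even.

even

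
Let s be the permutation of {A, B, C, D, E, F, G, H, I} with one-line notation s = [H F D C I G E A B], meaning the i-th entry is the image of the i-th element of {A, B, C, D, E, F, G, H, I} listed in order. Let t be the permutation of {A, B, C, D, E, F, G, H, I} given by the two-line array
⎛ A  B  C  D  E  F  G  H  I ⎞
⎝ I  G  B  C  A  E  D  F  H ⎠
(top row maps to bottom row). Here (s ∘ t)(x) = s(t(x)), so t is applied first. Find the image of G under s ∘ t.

First apply t: t(G) = D, then s(D) = C. Thus (s ∘ t)(G) = C.

C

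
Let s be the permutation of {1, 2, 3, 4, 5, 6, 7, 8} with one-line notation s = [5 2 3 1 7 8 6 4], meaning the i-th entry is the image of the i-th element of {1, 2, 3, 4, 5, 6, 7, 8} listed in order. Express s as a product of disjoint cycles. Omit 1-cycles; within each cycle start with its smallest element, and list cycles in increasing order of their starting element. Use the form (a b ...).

From 1: 1 → 5 → 7 → 6 → 8 → 4 → 1, closing the cycle (1 5 7 6 8 4).
Repeating from the next unused element and collecting all non-trivial cycles gives (1 5 7 6 8 4).

(1 5 7 6 8 4)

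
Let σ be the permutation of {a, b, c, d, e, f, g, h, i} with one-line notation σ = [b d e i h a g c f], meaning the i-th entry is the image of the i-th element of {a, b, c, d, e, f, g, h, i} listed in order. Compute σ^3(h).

Tracing h → c → … returns to h after 3 steps, so h lies in a 3-cycle (c, e, h).
Since the cycle has length 3, σ^3 acts on it the same as σ^0 (3 mod 3 = 0).
So σ^3(h) = h.

h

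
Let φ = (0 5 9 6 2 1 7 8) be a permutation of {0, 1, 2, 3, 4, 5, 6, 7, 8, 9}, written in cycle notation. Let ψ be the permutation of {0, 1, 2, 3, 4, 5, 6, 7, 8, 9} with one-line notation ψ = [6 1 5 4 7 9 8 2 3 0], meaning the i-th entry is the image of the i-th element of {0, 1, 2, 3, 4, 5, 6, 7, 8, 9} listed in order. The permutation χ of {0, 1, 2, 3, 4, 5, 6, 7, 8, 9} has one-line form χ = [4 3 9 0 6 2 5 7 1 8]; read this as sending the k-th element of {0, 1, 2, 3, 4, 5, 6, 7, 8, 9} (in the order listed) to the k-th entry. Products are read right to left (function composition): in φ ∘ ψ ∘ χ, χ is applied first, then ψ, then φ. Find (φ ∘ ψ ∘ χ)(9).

Apply the permutations in order: χ(9) = 8, then ψ(8) = 3, then φ(3) = 3. So (φ ∘ ψ ∘ χ)(9) = 3.

3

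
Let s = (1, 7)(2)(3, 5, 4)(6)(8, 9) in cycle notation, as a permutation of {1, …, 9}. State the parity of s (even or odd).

even

The cycle lengths are 3, 2, 2, 1, 1.
A cycle is odd iff its length is even; s has 2 even-length cycles, so sgn(s) = (−1)^2 and s is even.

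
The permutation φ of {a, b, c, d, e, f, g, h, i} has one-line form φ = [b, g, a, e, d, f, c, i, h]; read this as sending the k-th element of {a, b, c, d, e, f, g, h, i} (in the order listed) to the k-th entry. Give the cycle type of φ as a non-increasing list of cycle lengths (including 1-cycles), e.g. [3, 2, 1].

The disjoint cycles are (a b g c)(d e)(f)(h i), with lengths 4, 2, 2, 1 in non-increasing order.

[4, 2, 2, 1]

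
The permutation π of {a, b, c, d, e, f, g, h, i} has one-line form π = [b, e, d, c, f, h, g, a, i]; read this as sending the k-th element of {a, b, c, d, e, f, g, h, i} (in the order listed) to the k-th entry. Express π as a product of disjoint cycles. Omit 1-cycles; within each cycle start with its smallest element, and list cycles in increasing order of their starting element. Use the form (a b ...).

(a b e f h)(c d)

Start at a and follow images: a → b → e → f → h → a, giving the cycle (a b e f h).
Repeating from the next unused element and collecting all non-trivial cycles gives (a b e f h)(c d).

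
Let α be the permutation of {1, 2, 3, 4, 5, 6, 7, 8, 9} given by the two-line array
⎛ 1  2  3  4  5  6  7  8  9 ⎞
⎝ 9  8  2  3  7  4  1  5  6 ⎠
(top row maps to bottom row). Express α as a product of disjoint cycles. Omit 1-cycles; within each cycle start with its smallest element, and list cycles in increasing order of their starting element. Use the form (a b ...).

From 1: 1 → 9 → 6 → 4 → 3 → 2 → 8 → 5 → 7 → 1, closing the cycle (1 9 6 4 3 2 8 5 7).
Repeating from the next unused element and collecting all non-trivial cycles gives (1 9 6 4 3 2 8 5 7).

(1 9 6 4 3 2 8 5 7)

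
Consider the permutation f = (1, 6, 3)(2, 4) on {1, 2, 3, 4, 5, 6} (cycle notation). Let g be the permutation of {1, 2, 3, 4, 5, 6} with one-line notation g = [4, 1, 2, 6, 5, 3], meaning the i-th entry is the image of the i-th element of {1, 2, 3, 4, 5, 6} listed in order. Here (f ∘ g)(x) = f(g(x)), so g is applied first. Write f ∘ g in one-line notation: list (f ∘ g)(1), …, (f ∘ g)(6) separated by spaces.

Chase each element through g then f: 1 → 4 → 2; 2 → 1 → 6; 3 → 2 → 4; 4 → 6 → 3; 5 → 5 → 5; 6 → 3 → 1.
Collecting the images, f ∘ g = [2 6 4 3 5 1].

2 6 4 3 5 1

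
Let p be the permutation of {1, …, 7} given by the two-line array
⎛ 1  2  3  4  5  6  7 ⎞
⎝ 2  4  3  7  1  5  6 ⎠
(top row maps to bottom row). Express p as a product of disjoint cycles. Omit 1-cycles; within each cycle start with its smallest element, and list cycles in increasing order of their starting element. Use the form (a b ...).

(1 2 4 7 6 5)

From 1: 1 → 2 → 4 → 7 → 6 → 5 → 1, closing the cycle (1 2 4 7 6 5).
Continuing from each remaining unvisited element yields (1 2 4 7 6 5).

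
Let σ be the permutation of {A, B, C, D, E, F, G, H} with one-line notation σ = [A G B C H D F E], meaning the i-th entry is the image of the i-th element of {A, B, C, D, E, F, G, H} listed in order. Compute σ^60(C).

C

Tracing C → B → … returns to C after 5 steps, so C lies in a 5-cycle (B G F D C).
Powers repeat with period 5 on this cycle, and 60 mod 5 = 0, so σ^60(C) = σ^0(C).
So σ^60(C) = C.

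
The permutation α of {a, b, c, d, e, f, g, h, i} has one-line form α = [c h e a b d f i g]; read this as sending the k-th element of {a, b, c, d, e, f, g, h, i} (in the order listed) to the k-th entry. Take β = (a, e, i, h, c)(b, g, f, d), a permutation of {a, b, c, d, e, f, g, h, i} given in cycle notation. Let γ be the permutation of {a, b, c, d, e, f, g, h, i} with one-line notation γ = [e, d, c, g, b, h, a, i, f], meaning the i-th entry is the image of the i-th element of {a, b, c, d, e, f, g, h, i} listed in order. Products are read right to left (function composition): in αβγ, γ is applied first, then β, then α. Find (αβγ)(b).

h

Apply the permutations in order: γ(b) = d, then β(d) = b, then α(b) = h. So (αβγ)(b) = h.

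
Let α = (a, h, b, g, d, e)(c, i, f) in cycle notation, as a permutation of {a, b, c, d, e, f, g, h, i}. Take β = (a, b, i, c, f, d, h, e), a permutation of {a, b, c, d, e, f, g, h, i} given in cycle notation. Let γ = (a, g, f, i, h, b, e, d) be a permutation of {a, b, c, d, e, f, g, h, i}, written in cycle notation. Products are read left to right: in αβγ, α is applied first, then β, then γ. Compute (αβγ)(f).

(αβγ)(f) = γ(β(α(f))). α(f) = c, then β(c) = f, then γ(f) = i, so the result is i.

i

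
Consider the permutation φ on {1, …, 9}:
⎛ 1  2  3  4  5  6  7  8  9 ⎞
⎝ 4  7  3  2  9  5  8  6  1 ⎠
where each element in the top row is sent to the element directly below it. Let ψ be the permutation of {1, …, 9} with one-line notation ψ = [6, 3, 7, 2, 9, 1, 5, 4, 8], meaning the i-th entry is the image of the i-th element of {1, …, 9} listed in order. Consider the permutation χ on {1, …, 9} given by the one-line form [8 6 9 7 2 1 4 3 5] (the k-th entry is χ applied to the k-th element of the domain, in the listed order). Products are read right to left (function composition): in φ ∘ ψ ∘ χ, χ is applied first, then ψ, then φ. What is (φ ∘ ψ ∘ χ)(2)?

Apply the permutations in order: χ(2) = 6, then ψ(6) = 1, then φ(1) = 4. So (φ ∘ ψ ∘ χ)(2) = 4.

4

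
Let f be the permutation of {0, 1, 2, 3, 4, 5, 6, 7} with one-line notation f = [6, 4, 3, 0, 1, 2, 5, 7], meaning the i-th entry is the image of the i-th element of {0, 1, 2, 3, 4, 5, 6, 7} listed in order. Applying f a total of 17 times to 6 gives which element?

2

Tracing 6 → 5 → … returns to 6 after 5 steps, so 6 lies in a 5-cycle (0, 6, 5, 2, 3).
On a 5-cycle, f^5 is the identity, so f^17 = f^2 there (17 ≡ 2 mod 5).
Advancing 2 steps from 6: 6 → 5 → 2.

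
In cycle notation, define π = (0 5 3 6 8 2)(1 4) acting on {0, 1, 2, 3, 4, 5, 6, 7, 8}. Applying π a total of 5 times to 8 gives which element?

8 lies in the 6-cycle (0 5 3 6 8 2).
Stepping 5 places around the cycle: 8 → 2 → 0 → 5 → 3 → 6.

6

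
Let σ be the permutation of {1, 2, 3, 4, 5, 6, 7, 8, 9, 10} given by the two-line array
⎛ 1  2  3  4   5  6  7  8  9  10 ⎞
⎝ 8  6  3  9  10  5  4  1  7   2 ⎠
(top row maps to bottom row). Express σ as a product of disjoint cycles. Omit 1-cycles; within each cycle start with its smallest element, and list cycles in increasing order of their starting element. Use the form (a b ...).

From 1: 1 → 8 → 1, closing the cycle (1 8).
Repeating from the next unused element and collecting all non-trivial cycles gives (1 8)(2 6 5 10)(4 9 7).

(1 8)(2 6 5 10)(4 9 7)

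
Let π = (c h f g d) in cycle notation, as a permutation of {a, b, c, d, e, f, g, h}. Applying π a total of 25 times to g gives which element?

g

g lies in the 5-cycle (c h f g d).
On a 5-cycle, π^5 is the identity, so π^25 = π^0 there (25 ≡ 0 mod 5).
So π^25(g) = g.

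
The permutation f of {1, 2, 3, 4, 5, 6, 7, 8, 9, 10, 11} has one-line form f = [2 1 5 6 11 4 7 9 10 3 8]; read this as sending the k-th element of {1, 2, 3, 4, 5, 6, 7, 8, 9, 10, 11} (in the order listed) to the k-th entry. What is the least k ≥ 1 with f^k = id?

6

Decomposing into disjoint cycles gives cycle lengths 6, 2, 2, 1.
Since disjoint cycles commute, ord(f) = lcm(6, 2, 2) = 6.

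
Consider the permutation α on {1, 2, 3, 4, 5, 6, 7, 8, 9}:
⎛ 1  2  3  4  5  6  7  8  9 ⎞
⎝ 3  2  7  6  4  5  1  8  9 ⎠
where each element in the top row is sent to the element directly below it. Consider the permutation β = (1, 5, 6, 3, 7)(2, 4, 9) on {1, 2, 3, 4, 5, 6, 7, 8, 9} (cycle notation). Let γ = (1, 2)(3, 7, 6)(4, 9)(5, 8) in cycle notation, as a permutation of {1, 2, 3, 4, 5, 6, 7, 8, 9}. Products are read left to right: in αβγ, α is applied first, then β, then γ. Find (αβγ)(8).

5

Apply the permutations in order: α(8) = 8, then β(8) = 8, then γ(8) = 5. So (αβγ)(8) = 5.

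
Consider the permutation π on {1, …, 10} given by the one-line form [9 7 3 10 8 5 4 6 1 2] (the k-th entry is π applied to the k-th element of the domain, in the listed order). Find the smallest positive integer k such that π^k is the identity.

12

The disjoint-cycle form of π has cycle lengths 4, 3, 2, 1.
Since disjoint cycles commute, ord(π) = lcm(4, 3, 2) = 12.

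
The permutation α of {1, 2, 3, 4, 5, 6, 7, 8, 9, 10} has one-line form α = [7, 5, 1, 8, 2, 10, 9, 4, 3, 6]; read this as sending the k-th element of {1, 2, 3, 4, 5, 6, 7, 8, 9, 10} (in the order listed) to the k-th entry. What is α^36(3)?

Tracing 3 → 1 → … returns to 3 after 4 steps, so 3 lies in a 4-cycle (1 7 9 3).
Powers repeat with period 4 on this cycle, and 36 mod 4 = 0, so α^36(3) = α^0(3).
So α^36(3) = 3.

3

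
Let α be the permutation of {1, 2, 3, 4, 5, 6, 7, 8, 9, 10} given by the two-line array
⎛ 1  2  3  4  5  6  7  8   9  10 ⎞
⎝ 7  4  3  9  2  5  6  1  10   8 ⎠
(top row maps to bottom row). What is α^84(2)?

Tracing 2 → 4 → … returns to 2 after 9 steps, so 2 lies in a 9-cycle (1 7 6 5 2 4 9 10 8).
On a 9-cycle, α^9 is the identity, so α^84 = α^3 there (84 ≡ 3 mod 9).
Stepping 3 places around the cycle: 2 → 4 → 9 → 10.

10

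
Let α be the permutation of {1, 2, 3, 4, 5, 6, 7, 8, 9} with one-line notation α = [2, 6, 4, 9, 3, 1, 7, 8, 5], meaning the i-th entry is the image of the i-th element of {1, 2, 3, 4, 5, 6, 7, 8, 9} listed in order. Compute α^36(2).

Tracing 2 → 6 → … returns to 2 after 3 steps, so 2 lies in a 3-cycle (1 2 6).
Powers repeat with period 3 on this cycle, and 36 mod 3 = 0, so α^36(2) = α^0(2).
So α^36(2) = 2.

2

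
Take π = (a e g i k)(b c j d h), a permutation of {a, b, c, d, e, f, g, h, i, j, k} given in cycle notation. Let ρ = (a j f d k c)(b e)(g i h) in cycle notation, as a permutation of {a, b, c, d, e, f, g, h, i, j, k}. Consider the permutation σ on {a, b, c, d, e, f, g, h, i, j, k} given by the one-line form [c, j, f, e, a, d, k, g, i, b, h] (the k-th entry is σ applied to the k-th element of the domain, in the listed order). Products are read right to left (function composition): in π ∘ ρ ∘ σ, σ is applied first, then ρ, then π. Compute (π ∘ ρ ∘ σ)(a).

Chase a: σ(a) = c; ρ(c) = a; π(a) = e. Hence (π ∘ ρ ∘ σ)(a) = e.

e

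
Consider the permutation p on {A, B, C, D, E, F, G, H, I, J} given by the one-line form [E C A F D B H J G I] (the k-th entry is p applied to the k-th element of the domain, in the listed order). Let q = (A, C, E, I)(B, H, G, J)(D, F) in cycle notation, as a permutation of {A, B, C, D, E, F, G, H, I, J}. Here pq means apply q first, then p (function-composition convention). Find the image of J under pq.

C

First apply q: q(J) = B, then p(B) = C. Thus (pq)(J) = C.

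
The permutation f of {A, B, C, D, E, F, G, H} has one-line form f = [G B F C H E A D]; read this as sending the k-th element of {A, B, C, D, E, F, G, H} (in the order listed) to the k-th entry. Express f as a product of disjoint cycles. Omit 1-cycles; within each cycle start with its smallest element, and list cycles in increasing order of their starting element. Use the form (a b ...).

Iterating f from A gives A → G → A; that is the 2-cycle (A G).
Repeating from the next unused element and collecting all non-trivial cycles gives (A G)(C F E H D).

(A G)(C F E H D)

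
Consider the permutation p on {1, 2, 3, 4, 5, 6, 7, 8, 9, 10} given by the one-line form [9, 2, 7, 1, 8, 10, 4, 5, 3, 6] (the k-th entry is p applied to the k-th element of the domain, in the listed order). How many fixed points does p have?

The fixed points (elements with p(x) = x) are {2}, so there is 1.

1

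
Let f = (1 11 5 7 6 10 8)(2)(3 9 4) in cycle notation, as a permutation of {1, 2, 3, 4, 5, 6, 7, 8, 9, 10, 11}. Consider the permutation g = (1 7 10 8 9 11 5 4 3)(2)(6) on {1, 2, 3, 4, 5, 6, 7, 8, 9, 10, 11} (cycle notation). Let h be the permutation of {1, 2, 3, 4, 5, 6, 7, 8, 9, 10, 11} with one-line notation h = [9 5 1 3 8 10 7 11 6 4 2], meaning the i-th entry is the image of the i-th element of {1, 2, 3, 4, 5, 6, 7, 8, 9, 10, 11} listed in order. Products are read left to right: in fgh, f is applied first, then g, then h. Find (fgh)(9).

Apply the permutations in order: f(9) = 4, then g(4) = 3, then h(3) = 1. So (fgh)(9) = 1.

1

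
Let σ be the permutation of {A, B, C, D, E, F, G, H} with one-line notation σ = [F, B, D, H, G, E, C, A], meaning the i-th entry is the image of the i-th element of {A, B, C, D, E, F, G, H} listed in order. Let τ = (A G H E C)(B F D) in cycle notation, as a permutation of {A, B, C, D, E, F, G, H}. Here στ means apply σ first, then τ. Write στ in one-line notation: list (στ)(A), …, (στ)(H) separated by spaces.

(στ)(x) = τ(σ(x)). Computing each image: τ(σ(A)) = τ(F) = D, τ(σ(B)) = τ(B) = F, τ(σ(C)) = τ(D) = B, τ(σ(D)) = τ(H) = E, τ(σ(E)) = τ(G) = H, τ(σ(F)) = τ(E) = C, τ(σ(G)) = τ(C) = A, τ(σ(H)) = τ(A) = G.
Hence στ = [D F B E H C A G].

D F B E H C A G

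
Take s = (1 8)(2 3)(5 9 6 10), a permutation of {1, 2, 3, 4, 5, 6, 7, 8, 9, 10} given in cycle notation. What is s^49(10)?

10 lies in the 4-cycle (5 9 6 10).
Since the cycle has length 4, s^49 acts on it the same as s^1 (49 mod 4 = 1).
Stepping 1 place around the cycle: 10 → 5.

5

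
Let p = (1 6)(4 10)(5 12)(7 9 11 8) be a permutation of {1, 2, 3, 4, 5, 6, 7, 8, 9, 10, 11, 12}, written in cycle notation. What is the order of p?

The disjoint cycles have lengths 4, 2, 2, 2, 1, 1.
Since disjoint cycles commute, ord(p) = lcm(4, 2, 2, 2) = 4.

4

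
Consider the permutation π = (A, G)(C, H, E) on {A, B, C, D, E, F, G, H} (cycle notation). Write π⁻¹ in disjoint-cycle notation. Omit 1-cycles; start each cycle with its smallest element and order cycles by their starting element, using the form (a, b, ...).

(A, G)(C, E, H)

If π sends a → b within a cycle, π⁻¹ sends b → a; equivalently, reverse each cycle.
After reversing and putting each cycle's least element first, π⁻¹ = (A, G)(C, E, H).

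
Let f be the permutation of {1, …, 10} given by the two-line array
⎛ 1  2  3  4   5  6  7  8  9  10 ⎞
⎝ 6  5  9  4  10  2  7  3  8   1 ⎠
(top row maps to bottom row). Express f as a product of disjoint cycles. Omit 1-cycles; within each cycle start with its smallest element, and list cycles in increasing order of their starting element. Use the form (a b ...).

(1 6 2 5 10)(3 9 8)

Start at 1 and follow images: 1 → 6 → 2 → 5 → 10 → 1, giving the cycle (1 6 2 5 10).
Repeating from the next unused element and collecting all non-trivial cycles gives (1 6 2 5 10)(3 9 8).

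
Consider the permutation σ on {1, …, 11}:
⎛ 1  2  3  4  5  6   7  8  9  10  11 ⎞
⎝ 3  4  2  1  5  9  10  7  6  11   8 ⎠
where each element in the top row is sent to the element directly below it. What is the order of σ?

4

Writing σ as disjoint cycles, the cycle lengths are 4, 4, 2, 1.
The order of σ is the least common multiple of its cycle lengths: lcm(4, 4, 2) = 4.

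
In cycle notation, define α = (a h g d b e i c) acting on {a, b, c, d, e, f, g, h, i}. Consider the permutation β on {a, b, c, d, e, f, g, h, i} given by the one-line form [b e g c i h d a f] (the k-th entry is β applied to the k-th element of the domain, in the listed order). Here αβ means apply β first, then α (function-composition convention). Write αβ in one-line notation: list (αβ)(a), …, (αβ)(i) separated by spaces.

For each element, apply β then α: a → b → e; b → e → i; c → g → d; d → c → a; e → i → c; f → h → g; g → d → b; h → a → h; i → f → f.
So αβ in one-line form is e i d a c g b h f.

e i d a c g b h f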